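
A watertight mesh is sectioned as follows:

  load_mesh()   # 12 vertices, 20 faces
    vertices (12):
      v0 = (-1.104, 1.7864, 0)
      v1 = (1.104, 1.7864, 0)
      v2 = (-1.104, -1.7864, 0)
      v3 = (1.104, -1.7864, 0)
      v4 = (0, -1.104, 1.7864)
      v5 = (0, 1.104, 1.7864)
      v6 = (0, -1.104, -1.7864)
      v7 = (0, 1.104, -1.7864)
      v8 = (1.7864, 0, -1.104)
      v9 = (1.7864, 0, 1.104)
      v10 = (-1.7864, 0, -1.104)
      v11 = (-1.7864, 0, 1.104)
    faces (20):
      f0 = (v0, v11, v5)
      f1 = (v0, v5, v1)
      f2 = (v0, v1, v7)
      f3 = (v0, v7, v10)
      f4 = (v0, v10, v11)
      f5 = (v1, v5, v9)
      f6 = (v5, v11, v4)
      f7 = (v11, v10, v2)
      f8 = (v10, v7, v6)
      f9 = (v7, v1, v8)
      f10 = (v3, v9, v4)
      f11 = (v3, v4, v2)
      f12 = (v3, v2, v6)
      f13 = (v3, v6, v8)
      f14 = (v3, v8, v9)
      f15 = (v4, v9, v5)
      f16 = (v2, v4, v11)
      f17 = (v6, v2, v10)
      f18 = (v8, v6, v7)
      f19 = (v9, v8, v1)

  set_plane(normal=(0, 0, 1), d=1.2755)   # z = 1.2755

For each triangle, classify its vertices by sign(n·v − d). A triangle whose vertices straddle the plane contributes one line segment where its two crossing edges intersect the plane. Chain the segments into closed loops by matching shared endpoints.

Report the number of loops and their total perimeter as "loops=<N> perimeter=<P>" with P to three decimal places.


loops=1 perimeter=8.152

Straddling triangles (8 of 20):
  (v0,v11,v5) [--+] → (-1.33744, 0.277456, 1.2755)–(-0.315738, 1.29916, 1.2755)  len=1.4449
  (v0,v5,v1) [-+-] → (-0.315738, 1.29916, 1.2755)–(0.315738, 1.29916, 1.2755)  len=0.6315
  (v1,v5,v9) [-+-] → (0.315738, 1.29916, 1.2755)–(1.33744, 0.277456, 1.2755)  len=1.4449
  (v5,v11,v4) [+-+] → (-1.33744, 0.277456, 1.2755)–(-1.33744, -0.277456, 1.2755)  len=0.5549
  (v3,v9,v4) [--+] → (1.33744, -0.277456, 1.2755)–(0.315738, -1.29916, 1.2755)  len=1.4449
  (v3,v4,v2) [-+-] → (0.315738, -1.29916, 1.2755)–(-0.315738, -1.29916, 1.2755)  len=0.6315
  (v4,v9,v5) [+-+] → (1.33744, -0.277456, 1.2755)–(1.33744, 0.277456, 1.2755)  len=0.5549
  (v2,v4,v11) [-+-] → (-0.315738, -1.29916, 1.2755)–(-1.33744, -0.277456, 1.2755)  len=1.4449

Chained into 1 loop(s):
  loop 1: 8 segments, perimeter = 8.1524
Total perimeter = 8.152


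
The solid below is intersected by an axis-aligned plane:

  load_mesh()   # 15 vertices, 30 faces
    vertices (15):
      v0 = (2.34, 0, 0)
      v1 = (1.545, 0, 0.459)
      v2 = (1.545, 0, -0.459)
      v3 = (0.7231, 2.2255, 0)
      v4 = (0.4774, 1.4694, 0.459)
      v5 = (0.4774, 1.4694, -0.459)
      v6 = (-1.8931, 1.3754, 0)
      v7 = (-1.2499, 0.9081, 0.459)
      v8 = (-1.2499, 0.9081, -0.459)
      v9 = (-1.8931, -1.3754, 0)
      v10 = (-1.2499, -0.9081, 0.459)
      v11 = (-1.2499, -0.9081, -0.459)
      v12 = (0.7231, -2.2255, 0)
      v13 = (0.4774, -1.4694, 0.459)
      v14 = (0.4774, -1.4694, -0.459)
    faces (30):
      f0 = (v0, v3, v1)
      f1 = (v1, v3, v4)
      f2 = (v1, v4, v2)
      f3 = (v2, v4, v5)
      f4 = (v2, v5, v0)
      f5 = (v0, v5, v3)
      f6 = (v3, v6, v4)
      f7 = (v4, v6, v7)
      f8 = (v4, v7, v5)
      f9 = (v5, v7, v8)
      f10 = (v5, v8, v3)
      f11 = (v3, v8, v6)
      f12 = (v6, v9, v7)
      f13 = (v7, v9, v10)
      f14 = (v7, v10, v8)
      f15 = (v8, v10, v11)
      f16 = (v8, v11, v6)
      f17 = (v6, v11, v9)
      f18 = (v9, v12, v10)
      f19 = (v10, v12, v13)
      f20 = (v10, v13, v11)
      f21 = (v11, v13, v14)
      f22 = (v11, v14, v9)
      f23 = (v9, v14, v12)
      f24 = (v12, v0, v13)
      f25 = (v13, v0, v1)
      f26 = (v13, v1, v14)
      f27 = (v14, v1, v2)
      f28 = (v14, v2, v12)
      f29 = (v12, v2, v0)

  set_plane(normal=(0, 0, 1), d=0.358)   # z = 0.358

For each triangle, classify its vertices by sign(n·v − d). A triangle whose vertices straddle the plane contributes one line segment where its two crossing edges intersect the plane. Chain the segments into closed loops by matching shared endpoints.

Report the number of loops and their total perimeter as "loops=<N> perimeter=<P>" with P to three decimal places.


Straddling triangles (20 of 30):
  (v0,v3,v1) [--+] → (1.36415, 0.489707, 0.358)–(1.71993, 0, 0.358)  len=0.6053
  (v1,v3,v4) [+-+] → (1.36415, 0.489707, 0.358)–(0.531465, 1.63577, 0.358)  len=1.4166
  (v1,v4,v2) [++-] → (0.594859, 1.30773, 0.358)–(1.545, 0, 0.358)  len=1.6165
  (v2,v4,v5) [-+-] → (0.594859, 1.30773, 0.358)–(0.4774, 1.4694, 0.358)  len=0.1998
  (v3,v6,v4) [--+] → (-0.0442133, 1.44872, 0.358)–(0.531465, 1.63577, 0.358)  len=0.6053
  (v4,v6,v7) [+-+] → (-0.0442133, 1.44872, 0.358)–(-1.39143, 1.01093, 0.358)  len=1.4166
  (v4,v7,v5) [++-] → (-1.05986, 0.969855, 0.358)–(0.4774, 1.4694, 0.358)  len=1.6164
  (v5,v7,v8) [-+-] → (-1.05986, 0.969855, 0.358)–(-1.2499, 0.9081, 0.358)  len=0.1998
  (v6,v9,v7) [--+] → (-1.39143, 0.405631, 0.358)–(-1.39143, 1.01093, 0.358)  len=0.6053
  (v7,v9,v10) [+-+] → (-1.39143, 0.405631, 0.358)–(-1.39143, -1.01093, 0.358)  len=1.4166
  (v7,v10,v8) [++-] → (-1.2499, -0.708278, 0.358)–(-1.2499, 0.9081, 0.358)  len=1.6164
  (v8,v10,v11) [-+-] → (-1.2499, -0.708278, 0.358)–(-1.2499, -0.9081, 0.358)  len=0.1998
  (v9,v12,v10) [--+] → (-0.815754, -1.19799, 0.358)–(-1.39143, -1.01093, 0.358)  len=0.6053
  (v10,v12,v13) [+-+] → (-0.815754, -1.19799, 0.358)–(0.531465, -1.63577, 0.358)  len=1.4166
  (v10,v13,v11) [++-] → (0.287359, -1.40764, 0.358)–(-1.2499, -0.9081, 0.358)  len=1.6164
  (v11,v13,v14) [-+-] → (0.287359, -1.40764, 0.358)–(0.4774, -1.4694, 0.358)  len=0.1998
  (v12,v0,v13) [--+] → (0.887253, -1.14607, 0.358)–(0.531465, -1.63577, 0.358)  len=0.6053
  (v13,v0,v1) [+-+] → (0.887253, -1.14607, 0.358)–(1.71993, 0, 0.358)  len=1.4166
  (v13,v1,v14) [++-] → (1.42754, -0.161666, 0.358)–(0.4774, -1.4694, 0.358)  len=1.6165
  (v14,v1,v2) [-+-] → (1.42754, -0.161666, 0.358)–(1.545, 0, 0.358)  len=0.1998

Chained into 2 loop(s):
  loop 1: 10 segments, perimeter = 10.1095
  loop 2: 10 segments, perimeter = 9.0812
Total perimeter = 19.191

loops=2 perimeter=19.191


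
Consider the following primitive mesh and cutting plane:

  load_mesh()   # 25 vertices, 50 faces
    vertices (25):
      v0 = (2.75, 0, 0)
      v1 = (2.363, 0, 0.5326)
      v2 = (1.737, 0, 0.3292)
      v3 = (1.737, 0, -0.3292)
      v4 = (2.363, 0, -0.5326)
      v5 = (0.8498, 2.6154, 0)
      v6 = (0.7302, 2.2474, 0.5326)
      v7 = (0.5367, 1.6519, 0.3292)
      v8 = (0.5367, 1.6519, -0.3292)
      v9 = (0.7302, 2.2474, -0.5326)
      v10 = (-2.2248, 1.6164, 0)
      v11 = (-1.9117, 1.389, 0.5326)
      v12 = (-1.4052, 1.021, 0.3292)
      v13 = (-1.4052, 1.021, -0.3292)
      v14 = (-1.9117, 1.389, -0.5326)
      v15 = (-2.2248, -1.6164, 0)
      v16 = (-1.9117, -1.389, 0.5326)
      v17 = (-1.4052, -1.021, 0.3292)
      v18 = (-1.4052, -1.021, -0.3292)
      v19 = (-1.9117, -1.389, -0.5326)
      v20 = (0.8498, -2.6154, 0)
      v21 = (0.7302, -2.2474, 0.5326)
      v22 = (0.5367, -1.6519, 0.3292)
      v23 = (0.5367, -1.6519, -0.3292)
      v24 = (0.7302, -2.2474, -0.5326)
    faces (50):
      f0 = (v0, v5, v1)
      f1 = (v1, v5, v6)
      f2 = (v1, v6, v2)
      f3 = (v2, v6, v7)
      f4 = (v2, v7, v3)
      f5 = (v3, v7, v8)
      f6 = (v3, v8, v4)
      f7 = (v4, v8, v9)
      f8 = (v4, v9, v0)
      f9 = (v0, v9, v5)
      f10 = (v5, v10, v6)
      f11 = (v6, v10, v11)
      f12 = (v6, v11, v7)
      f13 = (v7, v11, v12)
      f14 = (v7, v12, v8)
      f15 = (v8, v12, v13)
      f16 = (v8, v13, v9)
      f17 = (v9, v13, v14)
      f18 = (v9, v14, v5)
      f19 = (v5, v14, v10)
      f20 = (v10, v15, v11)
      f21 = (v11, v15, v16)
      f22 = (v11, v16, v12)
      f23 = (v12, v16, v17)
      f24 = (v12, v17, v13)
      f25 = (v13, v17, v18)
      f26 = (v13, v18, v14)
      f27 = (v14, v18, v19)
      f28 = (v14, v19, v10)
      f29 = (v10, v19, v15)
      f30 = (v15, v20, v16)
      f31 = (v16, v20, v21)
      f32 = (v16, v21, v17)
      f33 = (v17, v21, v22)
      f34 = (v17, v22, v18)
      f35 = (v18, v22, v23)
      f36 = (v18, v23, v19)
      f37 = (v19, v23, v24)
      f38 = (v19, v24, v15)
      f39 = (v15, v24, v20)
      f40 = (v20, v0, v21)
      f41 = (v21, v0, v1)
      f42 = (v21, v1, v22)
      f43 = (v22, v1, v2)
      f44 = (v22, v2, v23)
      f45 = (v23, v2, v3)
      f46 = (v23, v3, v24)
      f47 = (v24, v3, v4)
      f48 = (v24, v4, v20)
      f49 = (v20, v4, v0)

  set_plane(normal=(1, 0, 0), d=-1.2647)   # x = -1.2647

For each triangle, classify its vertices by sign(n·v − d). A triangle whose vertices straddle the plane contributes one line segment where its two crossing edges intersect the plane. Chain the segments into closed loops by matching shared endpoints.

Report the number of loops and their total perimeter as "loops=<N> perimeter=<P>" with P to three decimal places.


Straddling triangles (20 of 50):
  (v5,v10,v6) [+-+] → (-1.2647, 1.92836, 0)–(-1.2647, 1.82142, 0.173045)  len=0.2034
  (v6,v10,v11) [+--] → (-1.2647, 1.82142, 0.173045)–(-1.2647, 1.59922, 0.5326)  len=0.4227
  (v6,v11,v7) [+-+] → (-1.2647, 1.59922, 0.5326)–(-1.2647, 1.45847, 0.478851)  len=0.1507
  (v7,v11,v12) [+--] → (-1.2647, 1.45847, 0.478851)–(-1.2647, 1.06665, 0.3292)  len=0.4194
  (v7,v12,v8) [+-+] → (-1.2647, 1.06665, 0.3292)–(-1.2647, 1.06665, 0.281564)  len=0.0476
  (v8,v12,v13) [+--] → (-1.2647, 1.06665, 0.281564)–(-1.2647, 1.06665, -0.3292)  len=0.6108
  (v8,v13,v9) [+-+] → (-1.2647, 1.06665, -0.3292)–(-1.2647, 1.10169, -0.342583)  len=0.0375
  (v9,v13,v14) [+--] → (-1.2647, 1.10169, -0.342583)–(-1.2647, 1.59922, -0.5326)  len=0.5326
  (v9,v14,v5) [+-+] → (-1.2647, 1.59922, -0.5326)–(-1.2647, 1.67634, -0.407816)  len=0.1467
  (v5,v14,v10) [+--] → (-1.2647, 1.67634, -0.407816)–(-1.2647, 1.92836, 0)  len=0.4794
  (v15,v20,v16) [-+-] → (-1.2647, -1.92836, 0)–(-1.2647, -1.67634, 0.407816)  len=0.4794
  (v16,v20,v21) [-++] → (-1.2647, -1.67634, 0.407816)–(-1.2647, -1.59922, 0.5326)  len=0.1467
  (v16,v21,v17) [-+-] → (-1.2647, -1.59922, 0.5326)–(-1.2647, -1.10169, 0.342583)  len=0.5326
  (v17,v21,v22) [-++] → (-1.2647, -1.10169, 0.342583)–(-1.2647, -1.06665, 0.3292)  len=0.0375
  (v17,v22,v18) [-+-] → (-1.2647, -1.06665, 0.3292)–(-1.2647, -1.06665, -0.281564)  len=0.6108
  (v18,v22,v23) [-++] → (-1.2647, -1.06665, -0.281564)–(-1.2647, -1.06665, -0.3292)  len=0.0476
  (v18,v23,v19) [-+-] → (-1.2647, -1.06665, -0.3292)–(-1.2647, -1.45847, -0.478851)  len=0.4194
  (v19,v23,v24) [-++] → (-1.2647, -1.45847, -0.478851)–(-1.2647, -1.59922, -0.5326)  len=0.1507
  (v19,v24,v15) [-+-] → (-1.2647, -1.59922, -0.5326)–(-1.2647, -1.82142, -0.173045)  len=0.4227
  (v15,v24,v20) [-++] → (-1.2647, -1.82142, -0.173045)–(-1.2647, -1.92836, 0)  len=0.2034

Chained into 2 loop(s):
  loop 1: 10 segments, perimeter = 3.0508
  loop 2: 10 segments, perimeter = 3.0508
Total perimeter = 6.102

loops=2 perimeter=6.102


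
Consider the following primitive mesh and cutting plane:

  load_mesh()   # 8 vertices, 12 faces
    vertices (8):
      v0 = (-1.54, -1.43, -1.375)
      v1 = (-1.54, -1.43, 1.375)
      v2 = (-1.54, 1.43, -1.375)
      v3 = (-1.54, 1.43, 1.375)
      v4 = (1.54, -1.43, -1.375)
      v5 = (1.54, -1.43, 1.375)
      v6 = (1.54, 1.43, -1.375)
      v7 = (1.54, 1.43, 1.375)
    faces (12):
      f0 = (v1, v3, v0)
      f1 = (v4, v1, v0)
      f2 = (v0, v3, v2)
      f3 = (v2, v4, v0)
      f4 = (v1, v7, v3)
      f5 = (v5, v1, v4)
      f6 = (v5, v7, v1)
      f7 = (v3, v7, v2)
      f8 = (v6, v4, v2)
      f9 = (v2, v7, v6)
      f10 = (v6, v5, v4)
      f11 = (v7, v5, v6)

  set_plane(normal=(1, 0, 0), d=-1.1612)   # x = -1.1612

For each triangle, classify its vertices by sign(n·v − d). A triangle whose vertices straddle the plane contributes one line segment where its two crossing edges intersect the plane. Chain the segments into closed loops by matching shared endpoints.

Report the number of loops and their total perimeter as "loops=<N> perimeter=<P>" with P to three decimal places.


loops=1 perimeter=11.220

Straddling triangles (8 of 12):
  (v4,v1,v0) [+--] → (-1.1612, -1.43, 1.03679)–(-1.1612, -1.43, -1.375)  len=2.4118
  (v2,v4,v0) [-+-] → (-1.1612, 1.07826, -1.375)–(-1.1612, -1.43, -1.375)  len=2.5083
  (v1,v7,v3) [-+-] → (-1.1612, -1.07826, 1.375)–(-1.1612, 1.43, 1.375)  len=2.5083
  (v5,v1,v4) [+-+] → (-1.1612, -1.43, 1.375)–(-1.1612, -1.43, 1.03679)  len=0.3382
  (v5,v7,v1) [++-] → (-1.1612, -1.07826, 1.375)–(-1.1612, -1.43, 1.375)  len=0.3517
  (v3,v7,v2) [-+-] → (-1.1612, 1.43, 1.375)–(-1.1612, 1.43, -1.03679)  len=2.4118
  (v6,v4,v2) [++-] → (-1.1612, 1.07826, -1.375)–(-1.1612, 1.43, -1.375)  len=0.3517
  (v2,v7,v6) [-++] → (-1.1612, 1.43, -1.03679)–(-1.1612, 1.43, -1.375)  len=0.3382

Chained into 1 loop(s):
  loop 1: 8 segments, perimeter = 11.2200
Total perimeter = 11.220


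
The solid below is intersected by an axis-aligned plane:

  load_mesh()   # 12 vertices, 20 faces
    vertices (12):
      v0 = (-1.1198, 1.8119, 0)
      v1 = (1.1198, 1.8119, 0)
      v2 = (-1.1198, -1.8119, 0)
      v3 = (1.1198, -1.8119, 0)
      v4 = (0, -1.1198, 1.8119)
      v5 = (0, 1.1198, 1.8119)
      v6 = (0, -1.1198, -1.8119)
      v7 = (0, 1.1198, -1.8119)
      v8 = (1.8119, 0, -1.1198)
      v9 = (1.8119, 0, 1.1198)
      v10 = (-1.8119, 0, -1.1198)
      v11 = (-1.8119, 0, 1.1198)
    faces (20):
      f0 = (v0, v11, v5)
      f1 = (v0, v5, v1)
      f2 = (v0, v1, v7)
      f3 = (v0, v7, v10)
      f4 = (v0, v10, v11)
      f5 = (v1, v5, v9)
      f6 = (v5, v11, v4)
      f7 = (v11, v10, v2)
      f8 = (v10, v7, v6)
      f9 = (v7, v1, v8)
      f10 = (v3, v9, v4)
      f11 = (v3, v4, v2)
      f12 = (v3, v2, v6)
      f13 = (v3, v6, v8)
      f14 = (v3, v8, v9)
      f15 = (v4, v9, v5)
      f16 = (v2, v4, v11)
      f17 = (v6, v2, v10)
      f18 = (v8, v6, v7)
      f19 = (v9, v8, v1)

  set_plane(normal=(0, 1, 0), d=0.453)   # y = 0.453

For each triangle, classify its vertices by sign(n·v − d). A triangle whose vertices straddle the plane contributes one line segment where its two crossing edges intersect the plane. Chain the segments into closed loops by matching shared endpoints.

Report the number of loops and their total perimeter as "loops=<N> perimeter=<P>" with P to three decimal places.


loops=1 perimeter=11.147

Straddling triangles (10 of 20):
  (v0,v11,v5) [+-+] → (-1.63887, 0.453, 0.839835)–(-1.07892, 0.453, 1.39978)  len=0.7919
  (v0,v7,v10) [++-] → (-1.07892, 0.453, -1.39978)–(-1.63887, 0.453, -0.839835)  len=0.7919
  (v0,v10,v11) [+--] → (-1.63887, 0.453, -0.839835)–(-1.63887, 0.453, 0.839835)  len=1.6797
  (v1,v5,v9) [++-] → (1.07892, 0.453, 1.39978)–(1.63887, 0.453, 0.839835)  len=0.7919
  (v5,v11,v4) [+--] → (-1.07892, 0.453, 1.39978)–(0, 0.453, 1.8119)  len=1.1550
  (v10,v7,v6) [-+-] → (-1.07892, 0.453, -1.39978)–(0, 0.453, -1.8119)  len=1.1550
  (v7,v1,v8) [++-] → (1.63887, 0.453, -0.839835)–(1.07892, 0.453, -1.39978)  len=0.7919
  (v4,v9,v5) [--+] → (1.07892, 0.453, 1.39978)–(0, 0.453, 1.8119)  len=1.1550
  (v8,v6,v7) [--+] → (0, 0.453, -1.8119)–(1.07892, 0.453, -1.39978)  len=1.1550
  (v9,v8,v1) [--+] → (1.63887, 0.453, -0.839835)–(1.63887, 0.453, 0.839835)  len=1.6797

Chained into 1 loop(s):
  loop 1: 10 segments, perimeter = 11.1467
Total perimeter = 11.147


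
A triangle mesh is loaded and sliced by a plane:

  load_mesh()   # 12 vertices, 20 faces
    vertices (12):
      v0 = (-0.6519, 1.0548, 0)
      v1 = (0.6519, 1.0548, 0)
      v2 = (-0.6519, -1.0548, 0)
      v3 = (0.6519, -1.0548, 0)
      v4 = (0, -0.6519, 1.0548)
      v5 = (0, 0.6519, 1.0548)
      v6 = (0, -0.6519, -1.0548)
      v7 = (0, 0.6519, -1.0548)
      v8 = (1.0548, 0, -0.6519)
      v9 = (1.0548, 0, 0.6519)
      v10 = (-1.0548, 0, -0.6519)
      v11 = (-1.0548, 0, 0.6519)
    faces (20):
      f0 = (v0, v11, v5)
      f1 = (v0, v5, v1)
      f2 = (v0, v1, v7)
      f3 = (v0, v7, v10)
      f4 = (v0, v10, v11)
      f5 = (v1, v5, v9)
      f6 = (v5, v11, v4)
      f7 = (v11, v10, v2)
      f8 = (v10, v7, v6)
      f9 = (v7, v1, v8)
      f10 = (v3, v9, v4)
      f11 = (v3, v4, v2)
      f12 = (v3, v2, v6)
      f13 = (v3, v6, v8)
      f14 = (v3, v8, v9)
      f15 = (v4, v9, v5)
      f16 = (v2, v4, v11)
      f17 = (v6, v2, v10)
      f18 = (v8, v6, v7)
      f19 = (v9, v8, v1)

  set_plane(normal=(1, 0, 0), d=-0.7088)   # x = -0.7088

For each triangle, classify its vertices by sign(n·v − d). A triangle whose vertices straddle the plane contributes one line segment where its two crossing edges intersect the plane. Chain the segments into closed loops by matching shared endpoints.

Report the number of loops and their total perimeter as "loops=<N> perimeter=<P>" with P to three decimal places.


Straddling triangles (8 of 20):
  (v0,v11,v5) [+-+] → (-0.7088, 0.905835, 0.0920653)–(-0.7088, 0.213839, 0.784061)  len=0.9786
  (v0,v7,v10) [++-] → (-0.7088, 0.213839, -0.784061)–(-0.7088, 0.905835, -0.0920653)  len=0.9786
  (v0,v10,v11) [+--] → (-0.7088, 0.905835, -0.0920653)–(-0.7088, 0.905835, 0.0920653)  len=0.1841
  (v5,v11,v4) [+-+] → (-0.7088, 0.213839, 0.784061)–(-0.7088, -0.213839, 0.784061)  len=0.4277
  (v11,v10,v2) [--+] → (-0.7088, -0.905835, -0.0920653)–(-0.7088, -0.905835, 0.0920653)  len=0.1841
  (v10,v7,v6) [-++] → (-0.7088, 0.213839, -0.784061)–(-0.7088, -0.213839, -0.784061)  len=0.4277
  (v2,v4,v11) [++-] → (-0.7088, -0.213839, 0.784061)–(-0.7088, -0.905835, 0.0920653)  len=0.9786
  (v6,v2,v10) [++-] → (-0.7088, -0.905835, -0.0920653)–(-0.7088, -0.213839, -0.784061)  len=0.9786

Chained into 1 loop(s):
  loop 1: 8 segments, perimeter = 5.1381
Total perimeter = 5.138

loops=1 perimeter=5.138


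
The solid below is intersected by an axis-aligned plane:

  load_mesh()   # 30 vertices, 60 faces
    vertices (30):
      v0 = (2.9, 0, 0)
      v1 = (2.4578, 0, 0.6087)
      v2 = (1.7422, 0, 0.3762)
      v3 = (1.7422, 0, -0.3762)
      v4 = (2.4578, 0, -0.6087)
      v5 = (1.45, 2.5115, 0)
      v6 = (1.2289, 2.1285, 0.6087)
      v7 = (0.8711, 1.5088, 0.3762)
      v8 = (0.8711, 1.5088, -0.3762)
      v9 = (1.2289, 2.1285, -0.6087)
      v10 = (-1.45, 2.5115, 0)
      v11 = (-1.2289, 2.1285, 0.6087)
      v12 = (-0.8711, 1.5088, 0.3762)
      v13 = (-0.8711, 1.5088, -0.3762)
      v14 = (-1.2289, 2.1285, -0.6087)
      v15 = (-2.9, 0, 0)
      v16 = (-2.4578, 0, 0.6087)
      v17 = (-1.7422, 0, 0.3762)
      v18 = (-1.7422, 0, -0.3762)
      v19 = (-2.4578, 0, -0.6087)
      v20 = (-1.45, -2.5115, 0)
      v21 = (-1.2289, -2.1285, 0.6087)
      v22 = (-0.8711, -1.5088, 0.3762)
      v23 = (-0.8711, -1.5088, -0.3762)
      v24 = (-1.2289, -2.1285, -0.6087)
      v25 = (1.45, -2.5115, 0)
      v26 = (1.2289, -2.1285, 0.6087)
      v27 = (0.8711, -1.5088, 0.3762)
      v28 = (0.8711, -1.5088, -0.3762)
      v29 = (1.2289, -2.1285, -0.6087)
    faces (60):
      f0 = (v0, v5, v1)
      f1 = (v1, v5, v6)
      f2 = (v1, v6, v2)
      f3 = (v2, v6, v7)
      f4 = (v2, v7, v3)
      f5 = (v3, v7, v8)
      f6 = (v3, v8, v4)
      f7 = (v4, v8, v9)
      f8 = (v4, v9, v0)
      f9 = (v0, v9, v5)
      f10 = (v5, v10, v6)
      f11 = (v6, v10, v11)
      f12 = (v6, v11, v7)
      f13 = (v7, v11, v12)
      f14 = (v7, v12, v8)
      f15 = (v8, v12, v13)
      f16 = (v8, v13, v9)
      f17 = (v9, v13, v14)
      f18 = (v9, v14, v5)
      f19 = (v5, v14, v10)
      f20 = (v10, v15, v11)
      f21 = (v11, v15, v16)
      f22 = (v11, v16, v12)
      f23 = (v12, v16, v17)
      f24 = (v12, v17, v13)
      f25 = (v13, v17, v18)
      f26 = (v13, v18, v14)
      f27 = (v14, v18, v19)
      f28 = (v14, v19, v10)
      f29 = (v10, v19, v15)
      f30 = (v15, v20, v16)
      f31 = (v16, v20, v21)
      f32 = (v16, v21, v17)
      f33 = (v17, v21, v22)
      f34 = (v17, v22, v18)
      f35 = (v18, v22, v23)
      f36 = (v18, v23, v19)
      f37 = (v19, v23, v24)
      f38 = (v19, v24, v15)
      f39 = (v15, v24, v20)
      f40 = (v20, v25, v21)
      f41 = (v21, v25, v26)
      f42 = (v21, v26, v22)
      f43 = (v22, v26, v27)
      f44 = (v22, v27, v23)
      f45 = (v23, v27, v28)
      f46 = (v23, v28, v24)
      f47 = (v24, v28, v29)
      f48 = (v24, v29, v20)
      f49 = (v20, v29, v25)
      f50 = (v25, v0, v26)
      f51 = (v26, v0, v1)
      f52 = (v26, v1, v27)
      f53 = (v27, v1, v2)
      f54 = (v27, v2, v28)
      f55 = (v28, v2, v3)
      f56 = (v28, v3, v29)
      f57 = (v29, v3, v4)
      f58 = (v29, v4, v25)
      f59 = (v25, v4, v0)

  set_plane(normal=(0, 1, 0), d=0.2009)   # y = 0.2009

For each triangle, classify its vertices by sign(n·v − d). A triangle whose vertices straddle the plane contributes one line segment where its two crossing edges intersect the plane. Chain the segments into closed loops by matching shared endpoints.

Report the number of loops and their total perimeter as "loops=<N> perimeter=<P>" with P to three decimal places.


Straddling triangles (20 of 60):
  (v0,v5,v1) [-+-] → (2.78401, 0.2009, 0)–(2.37718, 0.2009, 0.560009)  len=0.6922
  (v1,v5,v6) [-++] → (2.37718, 0.2009, 0.560009)–(2.34181, 0.2009, 0.6087)  len=0.0602
  (v1,v6,v2) [-+-] → (2.34181, 0.2009, 0.6087)–(1.69375, 0.2009, 0.398145)  len=0.6814
  (v2,v6,v7) [-++] → (1.69375, 0.2009, 0.398145)–(1.62621, 0.2009, 0.3762)  len=0.0710
  (v2,v7,v3) [-+-] → (1.62621, 0.2009, 0.3762)–(1.62621, 0.2009, -0.276016)  len=0.6522
  (v3,v7,v8) [-++] → (1.62621, 0.2009, -0.276016)–(1.62621, 0.2009, -0.3762)  len=0.1002
  (v3,v8,v4) [-+-] → (1.62621, 0.2009, -0.3762)–(2.24653, 0.2009, -0.577742)  len=0.6522
  (v4,v8,v9) [-++] → (2.24653, 0.2009, -0.577742)–(2.34181, 0.2009, -0.6087)  len=0.1002
  (v4,v9,v0) [-+-] → (2.34181, 0.2009, -0.6087)–(2.74227, 0.2009, -0.0574526)  len=0.6814
  (v0,v9,v5) [-++] → (2.74227, 0.2009, -0.0574526)–(2.78401, 0.2009, 0)  len=0.0710
  (v10,v15,v11) [+-+] → (-2.78401, 0.2009, 0)–(-2.74227, 0.2009, 0.0574526)  len=0.0710
  (v11,v15,v16) [+--] → (-2.74227, 0.2009, 0.0574526)–(-2.34181, 0.2009, 0.6087)  len=0.6814
  (v11,v16,v12) [+-+] → (-2.34181, 0.2009, 0.6087)–(-2.24653, 0.2009, 0.577742)  len=0.1002
  (v12,v16,v17) [+--] → (-2.24653, 0.2009, 0.577742)–(-1.62621, 0.2009, 0.3762)  len=0.6522
  (v12,v17,v13) [+-+] → (-1.62621, 0.2009, 0.3762)–(-1.62621, 0.2009, 0.276016)  len=0.1002
  (v13,v17,v18) [+--] → (-1.62621, 0.2009, 0.276016)–(-1.62621, 0.2009, -0.3762)  len=0.6522
  (v13,v18,v14) [+-+] → (-1.62621, 0.2009, -0.3762)–(-1.69375, 0.2009, -0.398145)  len=0.0710
  (v14,v18,v19) [+--] → (-1.69375, 0.2009, -0.398145)–(-2.34181, 0.2009, -0.6087)  len=0.6814
  (v14,v19,v10) [+-+] → (-2.34181, 0.2009, -0.6087)–(-2.37718, 0.2009, -0.560009)  len=0.0602
  (v10,v19,v15) [+--] → (-2.37718, 0.2009, -0.560009)–(-2.78401, 0.2009, 0)  len=0.6922

Chained into 2 loop(s):
  loop 1: 10 segments, perimeter = 3.7620
  loop 2: 10 segments, perimeter = 3.7620
Total perimeter = 7.524

loops=2 perimeter=7.524


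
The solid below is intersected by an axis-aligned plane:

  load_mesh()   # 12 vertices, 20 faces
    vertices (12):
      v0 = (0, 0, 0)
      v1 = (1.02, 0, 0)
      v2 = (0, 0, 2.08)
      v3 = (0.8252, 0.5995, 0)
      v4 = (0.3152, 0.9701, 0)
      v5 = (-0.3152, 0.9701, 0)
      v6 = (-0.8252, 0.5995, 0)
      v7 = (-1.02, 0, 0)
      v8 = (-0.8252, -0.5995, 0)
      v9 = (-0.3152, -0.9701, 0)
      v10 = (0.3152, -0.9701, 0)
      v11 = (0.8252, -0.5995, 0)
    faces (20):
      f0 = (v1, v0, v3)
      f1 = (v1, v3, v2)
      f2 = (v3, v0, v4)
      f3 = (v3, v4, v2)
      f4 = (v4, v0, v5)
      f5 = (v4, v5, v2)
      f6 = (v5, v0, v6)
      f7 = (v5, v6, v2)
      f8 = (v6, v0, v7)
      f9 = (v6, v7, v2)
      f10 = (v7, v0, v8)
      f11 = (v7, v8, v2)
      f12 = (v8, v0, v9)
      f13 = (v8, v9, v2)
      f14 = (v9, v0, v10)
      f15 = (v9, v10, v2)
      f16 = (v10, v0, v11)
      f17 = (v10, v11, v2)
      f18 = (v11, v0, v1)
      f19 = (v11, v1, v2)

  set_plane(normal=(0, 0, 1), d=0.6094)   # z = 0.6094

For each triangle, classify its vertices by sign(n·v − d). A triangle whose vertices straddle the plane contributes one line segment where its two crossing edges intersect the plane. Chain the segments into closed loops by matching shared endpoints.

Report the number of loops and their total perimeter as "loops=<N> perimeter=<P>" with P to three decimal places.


loops=1 perimeter=4.457

Straddling triangles (10 of 20):
  (v1,v3,v2) [--+] → (0.583432, 0.423858, 0.6094)–(0.72116, 0, 0.6094)  len=0.4457
  (v3,v4,v2) [--+] → (0.222852, 0.685879, 0.6094)–(0.583432, 0.423858, 0.6094)  len=0.4457
  (v4,v5,v2) [--+] → (-0.222852, 0.685879, 0.6094)–(0.222852, 0.685879, 0.6094)  len=0.4457
  (v5,v6,v2) [--+] → (-0.583432, 0.423858, 0.6094)–(-0.222852, 0.685879, 0.6094)  len=0.4457
  (v6,v7,v2) [--+] → (-0.72116, 0, 0.6094)–(-0.583432, 0.423858, 0.6094)  len=0.4457
  (v7,v8,v2) [--+] → (-0.583432, -0.423858, 0.6094)–(-0.72116, 0, 0.6094)  len=0.4457
  (v8,v9,v2) [--+] → (-0.222852, -0.685879, 0.6094)–(-0.583432, -0.423858, 0.6094)  len=0.4457
  (v9,v10,v2) [--+] → (0.222852, -0.685879, 0.6094)–(-0.222852, -0.685879, 0.6094)  len=0.4457
  (v10,v11,v2) [--+] → (0.583432, -0.423858, 0.6094)–(0.222852, -0.685879, 0.6094)  len=0.4457
  (v11,v1,v2) [--+] → (0.72116, 0, 0.6094)–(0.583432, -0.423858, 0.6094)  len=0.4457

Chained into 1 loop(s):
  loop 1: 10 segments, perimeter = 4.4570
Total perimeter = 4.457


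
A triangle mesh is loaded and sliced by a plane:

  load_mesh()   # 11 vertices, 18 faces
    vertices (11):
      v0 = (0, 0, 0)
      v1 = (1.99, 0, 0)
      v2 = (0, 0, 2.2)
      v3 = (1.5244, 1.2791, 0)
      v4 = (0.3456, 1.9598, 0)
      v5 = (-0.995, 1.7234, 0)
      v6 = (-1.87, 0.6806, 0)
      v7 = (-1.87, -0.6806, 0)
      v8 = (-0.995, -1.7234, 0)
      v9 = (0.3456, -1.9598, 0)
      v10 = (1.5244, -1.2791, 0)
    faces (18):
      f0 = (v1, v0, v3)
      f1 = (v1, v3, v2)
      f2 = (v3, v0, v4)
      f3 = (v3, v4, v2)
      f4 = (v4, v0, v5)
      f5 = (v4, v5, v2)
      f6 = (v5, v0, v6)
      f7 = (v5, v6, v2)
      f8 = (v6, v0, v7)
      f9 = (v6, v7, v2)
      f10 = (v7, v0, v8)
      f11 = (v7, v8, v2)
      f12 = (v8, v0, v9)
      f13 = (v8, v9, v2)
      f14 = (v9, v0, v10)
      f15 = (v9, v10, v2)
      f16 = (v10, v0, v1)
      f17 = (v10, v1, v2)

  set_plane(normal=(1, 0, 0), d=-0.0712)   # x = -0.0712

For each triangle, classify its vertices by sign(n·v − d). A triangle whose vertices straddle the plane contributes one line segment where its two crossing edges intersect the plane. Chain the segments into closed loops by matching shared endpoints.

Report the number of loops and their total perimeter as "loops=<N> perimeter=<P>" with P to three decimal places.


Straddling triangles (10 of 18):
  (v4,v0,v5) [++-] → (-0.0712, 0.123323, 0)–(-0.0712, 1.8863, 0)  len=1.7630
  (v4,v5,v2) [+-+] → (-0.0712, 1.8863, 0)–(-0.0712, 0.123323, 2.04257)  len=2.6982
  (v5,v0,v6) [-+-] → (-0.0712, 0.123323, 0)–(-0.0712, 0.0259138, 0)  len=0.0974
  (v5,v6,v2) [--+] → (-0.0712, 0.0259138, 2.11624)–(-0.0712, 0.123323, 2.04257)  len=0.1221
  (v6,v0,v7) [-+-] → (-0.0712, 0.0259138, 0)–(-0.0712, -0.0259138, 0)  len=0.0518
  (v6,v7,v2) [--+] → (-0.0712, -0.0259138, 2.11624)–(-0.0712, 0.0259138, 2.11624)  len=0.0518
  (v7,v0,v8) [-+-] → (-0.0712, -0.0259138, 0)–(-0.0712, -0.123323, 0)  len=0.0974
  (v7,v8,v2) [--+] → (-0.0712, -0.123323, 2.04257)–(-0.0712, -0.0259138, 2.11624)  len=0.1221
  (v8,v0,v9) [-++] → (-0.0712, -0.123323, 0)–(-0.0712, -1.8863, 0)  len=1.7630
  (v8,v9,v2) [-++] → (-0.0712, -1.8863, 0)–(-0.0712, -0.123323, 2.04257)  len=2.6982

Chained into 1 loop(s):
  loop 1: 10 segments, perimeter = 9.4651
Total perimeter = 9.465

loops=1 perimeter=9.465


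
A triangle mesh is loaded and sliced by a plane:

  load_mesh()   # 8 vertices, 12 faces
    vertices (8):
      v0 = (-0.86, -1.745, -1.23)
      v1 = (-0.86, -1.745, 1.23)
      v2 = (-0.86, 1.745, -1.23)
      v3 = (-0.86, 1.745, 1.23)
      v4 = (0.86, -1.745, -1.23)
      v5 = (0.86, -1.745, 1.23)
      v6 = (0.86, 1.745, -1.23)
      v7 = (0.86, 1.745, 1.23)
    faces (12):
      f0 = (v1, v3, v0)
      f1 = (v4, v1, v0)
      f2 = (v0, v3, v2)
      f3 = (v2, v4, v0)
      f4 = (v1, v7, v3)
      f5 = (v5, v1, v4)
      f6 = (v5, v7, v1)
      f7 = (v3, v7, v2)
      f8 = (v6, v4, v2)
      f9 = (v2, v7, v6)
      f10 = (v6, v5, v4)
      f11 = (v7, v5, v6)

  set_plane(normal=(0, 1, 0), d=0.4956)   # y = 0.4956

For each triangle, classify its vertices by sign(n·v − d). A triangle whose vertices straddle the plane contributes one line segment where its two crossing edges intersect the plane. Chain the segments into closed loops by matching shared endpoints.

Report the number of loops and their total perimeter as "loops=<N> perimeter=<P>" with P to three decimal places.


loops=1 perimeter=8.360

Straddling triangles (8 of 12):
  (v1,v3,v0) [-+-] → (-0.86, 0.4956, 1.23)–(-0.86, 0.4956, 0.349334)  len=0.8807
  (v0,v3,v2) [-++] → (-0.86, 0.4956, 0.349334)–(-0.86, 0.4956, -1.23)  len=1.5793
  (v2,v4,v0) [+--] → (-0.24425, 0.4956, -1.23)–(-0.86, 0.4956, -1.23)  len=0.6158
  (v1,v7,v3) [-++] → (0.24425, 0.4956, 1.23)–(-0.86, 0.4956, 1.23)  len=1.1042
  (v5,v7,v1) [-+-] → (0.86, 0.4956, 1.23)–(0.24425, 0.4956, 1.23)  len=0.6158
  (v6,v4,v2) [+-+] → (0.86, 0.4956, -1.23)–(-0.24425, 0.4956, -1.23)  len=1.1042
  (v6,v5,v4) [+--] → (0.86, 0.4956, -0.349334)–(0.86, 0.4956, -1.23)  len=0.8807
  (v7,v5,v6) [+-+] → (0.86, 0.4956, 1.23)–(0.86, 0.4956, -0.349334)  len=1.5793

Chained into 1 loop(s):
  loop 1: 8 segments, perimeter = 8.3600
Total perimeter = 8.360


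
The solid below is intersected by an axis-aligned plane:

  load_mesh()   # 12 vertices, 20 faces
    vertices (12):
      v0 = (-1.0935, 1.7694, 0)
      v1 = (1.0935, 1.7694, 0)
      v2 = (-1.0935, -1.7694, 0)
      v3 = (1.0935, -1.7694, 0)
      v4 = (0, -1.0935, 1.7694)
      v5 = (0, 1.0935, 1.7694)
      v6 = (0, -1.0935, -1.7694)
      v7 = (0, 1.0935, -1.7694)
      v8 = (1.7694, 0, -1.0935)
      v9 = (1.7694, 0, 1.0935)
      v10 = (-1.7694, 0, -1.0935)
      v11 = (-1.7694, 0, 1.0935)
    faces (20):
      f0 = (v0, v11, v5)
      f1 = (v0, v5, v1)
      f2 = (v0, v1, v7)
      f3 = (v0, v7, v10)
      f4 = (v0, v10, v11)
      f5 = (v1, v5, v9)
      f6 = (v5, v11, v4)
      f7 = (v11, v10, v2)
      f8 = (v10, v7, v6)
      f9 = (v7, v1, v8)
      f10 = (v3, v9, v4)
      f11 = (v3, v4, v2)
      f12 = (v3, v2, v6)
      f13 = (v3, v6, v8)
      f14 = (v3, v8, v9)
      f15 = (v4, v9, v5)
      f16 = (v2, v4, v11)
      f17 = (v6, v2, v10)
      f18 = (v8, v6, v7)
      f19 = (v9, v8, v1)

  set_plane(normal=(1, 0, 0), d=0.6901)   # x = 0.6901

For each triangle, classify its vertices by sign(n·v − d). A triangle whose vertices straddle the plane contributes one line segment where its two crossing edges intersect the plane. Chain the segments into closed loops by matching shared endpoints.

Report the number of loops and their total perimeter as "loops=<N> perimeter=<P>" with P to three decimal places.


loops=1 perimeter=10.289

Straddling triangles (10 of 20):
  (v0,v5,v1) [--+] → (0.6901, 1.52006, 0.652744)–(0.6901, 1.7694, 0)  len=0.6987
  (v0,v1,v7) [-+-] → (0.6901, 1.7694, 0)–(0.6901, 1.52006, -0.652744)  len=0.6987
  (v1,v5,v9) [+-+] → (0.6901, 1.52006, 0.652744)–(0.6901, 0.667014, 1.50579)  len=1.2064
  (v7,v1,v8) [-++] → (0.6901, 1.52006, -0.652744)–(0.6901, 0.667014, -1.50579)  len=1.2064
  (v3,v9,v4) [++-] → (0.6901, -0.667014, 1.50579)–(0.6901, -1.52006, 0.652744)  len=1.2064
  (v3,v4,v2) [+--] → (0.6901, -1.52006, 0.652744)–(0.6901, -1.7694, 0)  len=0.6987
  (v3,v2,v6) [+--] → (0.6901, -1.7694, 0)–(0.6901, -1.52006, -0.652744)  len=0.6987
  (v3,v6,v8) [+-+] → (0.6901, -1.52006, -0.652744)–(0.6901, -0.667014, -1.50579)  len=1.2064
  (v4,v9,v5) [-+-] → (0.6901, -0.667014, 1.50579)–(0.6901, 0.667014, 1.50579)  len=1.3340
  (v8,v6,v7) [+--] → (0.6901, -0.667014, -1.50579)–(0.6901, 0.667014, -1.50579)  len=1.3340

Chained into 1 loop(s):
  loop 1: 10 segments, perimeter = 10.2886
Total perimeter = 10.289


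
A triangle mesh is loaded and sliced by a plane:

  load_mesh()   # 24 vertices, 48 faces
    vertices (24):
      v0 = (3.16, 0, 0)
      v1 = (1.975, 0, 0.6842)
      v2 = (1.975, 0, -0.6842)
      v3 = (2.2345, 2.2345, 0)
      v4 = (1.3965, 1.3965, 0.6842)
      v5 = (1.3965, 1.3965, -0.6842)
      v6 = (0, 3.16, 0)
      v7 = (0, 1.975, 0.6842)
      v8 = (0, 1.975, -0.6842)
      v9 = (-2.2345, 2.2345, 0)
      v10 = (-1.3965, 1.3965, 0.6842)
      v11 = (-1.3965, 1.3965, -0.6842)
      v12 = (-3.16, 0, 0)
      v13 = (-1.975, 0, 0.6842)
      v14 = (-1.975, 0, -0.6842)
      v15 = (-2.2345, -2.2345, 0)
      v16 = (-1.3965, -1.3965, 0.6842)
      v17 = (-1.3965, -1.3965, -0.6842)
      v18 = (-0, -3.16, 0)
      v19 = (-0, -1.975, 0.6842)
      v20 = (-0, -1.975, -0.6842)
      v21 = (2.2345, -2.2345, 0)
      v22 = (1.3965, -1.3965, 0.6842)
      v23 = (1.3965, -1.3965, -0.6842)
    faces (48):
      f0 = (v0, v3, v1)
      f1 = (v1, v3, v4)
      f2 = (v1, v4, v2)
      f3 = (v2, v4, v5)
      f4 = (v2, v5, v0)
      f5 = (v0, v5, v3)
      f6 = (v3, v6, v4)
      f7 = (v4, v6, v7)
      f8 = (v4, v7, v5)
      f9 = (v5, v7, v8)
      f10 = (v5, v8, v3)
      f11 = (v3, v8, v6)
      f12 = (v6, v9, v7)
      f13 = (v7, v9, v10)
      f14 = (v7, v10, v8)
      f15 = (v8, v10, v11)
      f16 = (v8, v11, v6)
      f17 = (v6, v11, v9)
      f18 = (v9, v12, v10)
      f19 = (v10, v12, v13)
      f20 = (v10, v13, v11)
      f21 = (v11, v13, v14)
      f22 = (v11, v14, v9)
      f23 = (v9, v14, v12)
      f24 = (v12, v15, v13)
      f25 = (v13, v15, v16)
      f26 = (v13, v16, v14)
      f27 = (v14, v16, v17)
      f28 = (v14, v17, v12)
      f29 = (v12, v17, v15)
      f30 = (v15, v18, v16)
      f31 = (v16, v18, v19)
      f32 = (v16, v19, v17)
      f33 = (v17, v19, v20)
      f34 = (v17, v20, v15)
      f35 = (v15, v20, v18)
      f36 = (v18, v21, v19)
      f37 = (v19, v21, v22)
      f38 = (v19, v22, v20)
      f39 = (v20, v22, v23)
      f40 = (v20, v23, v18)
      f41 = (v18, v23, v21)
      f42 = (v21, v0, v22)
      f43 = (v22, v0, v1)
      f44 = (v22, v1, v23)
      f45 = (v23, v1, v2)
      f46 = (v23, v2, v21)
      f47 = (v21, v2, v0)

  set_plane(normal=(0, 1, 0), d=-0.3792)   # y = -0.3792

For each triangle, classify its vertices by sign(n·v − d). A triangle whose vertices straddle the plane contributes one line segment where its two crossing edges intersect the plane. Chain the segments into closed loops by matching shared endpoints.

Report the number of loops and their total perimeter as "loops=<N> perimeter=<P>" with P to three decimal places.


loops=2 perimeter=8.210

Straddling triangles (12 of 48):
  (v12,v15,v13) [+-+] → (-3.00294, -0.3792, 0)–(-2.01904, -0.3792, 0.56809)  len=1.1361
  (v13,v15,v16) [+--] → (-2.01904, -0.3792, 0.56809)–(-1.81792, -0.3792, 0.6842)  len=0.2322
  (v13,v16,v14) [+-+] → (-1.81792, -0.3792, 0.6842)–(-1.81792, -0.3792, -0.31263)  len=0.9968
  (v14,v16,v17) [+--] → (-1.81792, -0.3792, -0.31263)–(-1.81792, -0.3792, -0.6842)  len=0.3716
  (v14,v17,v12) [+-+] → (-1.81792, -0.3792, -0.6842)–(-2.68115, -0.3792, -0.185785)  len=0.9968
  (v12,v17,v15) [+--] → (-2.68115, -0.3792, -0.185785)–(-3.00294, -0.3792, 0)  len=0.3716
  (v21,v0,v22) [-+-] → (3.00294, -0.3792, 0)–(2.68115, -0.3792, 0.185785)  len=0.3716
  (v22,v0,v1) [-++] → (2.68115, -0.3792, 0.185785)–(1.81792, -0.3792, 0.6842)  len=0.9968
  (v22,v1,v23) [-+-] → (1.81792, -0.3792, 0.6842)–(1.81792, -0.3792, 0.31263)  len=0.3716
  (v23,v1,v2) [-++] → (1.81792, -0.3792, 0.31263)–(1.81792, -0.3792, -0.6842)  len=0.9968
  (v23,v2,v21) [-+-] → (1.81792, -0.3792, -0.6842)–(2.01904, -0.3792, -0.56809)  len=0.2322
  (v21,v2,v0) [-++] → (2.01904, -0.3792, -0.56809)–(3.00294, -0.3792, 0)  len=1.1361

Chained into 2 loop(s):
  loop 1: 6 segments, perimeter = 4.1051
  loop 2: 6 segments, perimeter = 4.1051
Total perimeter = 8.210


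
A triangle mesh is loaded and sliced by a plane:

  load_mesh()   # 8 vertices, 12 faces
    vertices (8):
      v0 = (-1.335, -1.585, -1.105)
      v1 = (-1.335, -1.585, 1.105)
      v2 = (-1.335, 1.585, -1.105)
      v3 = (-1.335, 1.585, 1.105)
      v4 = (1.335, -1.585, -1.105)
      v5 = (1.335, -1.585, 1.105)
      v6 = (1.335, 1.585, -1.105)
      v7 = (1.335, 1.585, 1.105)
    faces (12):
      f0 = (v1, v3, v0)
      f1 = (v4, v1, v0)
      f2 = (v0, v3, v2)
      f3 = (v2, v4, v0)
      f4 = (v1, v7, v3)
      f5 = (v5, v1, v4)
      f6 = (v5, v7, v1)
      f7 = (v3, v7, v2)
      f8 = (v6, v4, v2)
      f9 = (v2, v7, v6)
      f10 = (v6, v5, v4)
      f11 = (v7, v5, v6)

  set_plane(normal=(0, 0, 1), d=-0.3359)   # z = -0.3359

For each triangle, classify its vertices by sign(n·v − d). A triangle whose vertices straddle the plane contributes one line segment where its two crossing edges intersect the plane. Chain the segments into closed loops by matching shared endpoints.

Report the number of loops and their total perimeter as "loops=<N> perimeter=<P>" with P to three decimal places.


loops=1 perimeter=11.680

Straddling triangles (8 of 12):
  (v1,v3,v0) [++-] → (-1.335, -0.481811, -0.3359)–(-1.335, -1.585, -0.3359)  len=1.1032
  (v4,v1,v0) [-+-] → (0.405816, -1.585, -0.3359)–(-1.335, -1.585, -0.3359)  len=1.7408
  (v0,v3,v2) [-+-] → (-1.335, -0.481811, -0.3359)–(-1.335, 1.585, -0.3359)  len=2.0668
  (v5,v1,v4) [++-] → (0.405816, -1.585, -0.3359)–(1.335, -1.585, -0.3359)  len=0.9292
  (v3,v7,v2) [++-] → (-0.405816, 1.585, -0.3359)–(-1.335, 1.585, -0.3359)  len=0.9292
  (v2,v7,v6) [-+-] → (-0.405816, 1.585, -0.3359)–(1.335, 1.585, -0.3359)  len=1.7408
  (v6,v5,v4) [-+-] → (1.335, 0.481811, -0.3359)–(1.335, -1.585, -0.3359)  len=2.0668
  (v7,v5,v6) [++-] → (1.335, 0.481811, -0.3359)–(1.335, 1.585, -0.3359)  len=1.1032

Chained into 1 loop(s):
  loop 1: 8 segments, perimeter = 11.6800
Total perimeter = 11.680


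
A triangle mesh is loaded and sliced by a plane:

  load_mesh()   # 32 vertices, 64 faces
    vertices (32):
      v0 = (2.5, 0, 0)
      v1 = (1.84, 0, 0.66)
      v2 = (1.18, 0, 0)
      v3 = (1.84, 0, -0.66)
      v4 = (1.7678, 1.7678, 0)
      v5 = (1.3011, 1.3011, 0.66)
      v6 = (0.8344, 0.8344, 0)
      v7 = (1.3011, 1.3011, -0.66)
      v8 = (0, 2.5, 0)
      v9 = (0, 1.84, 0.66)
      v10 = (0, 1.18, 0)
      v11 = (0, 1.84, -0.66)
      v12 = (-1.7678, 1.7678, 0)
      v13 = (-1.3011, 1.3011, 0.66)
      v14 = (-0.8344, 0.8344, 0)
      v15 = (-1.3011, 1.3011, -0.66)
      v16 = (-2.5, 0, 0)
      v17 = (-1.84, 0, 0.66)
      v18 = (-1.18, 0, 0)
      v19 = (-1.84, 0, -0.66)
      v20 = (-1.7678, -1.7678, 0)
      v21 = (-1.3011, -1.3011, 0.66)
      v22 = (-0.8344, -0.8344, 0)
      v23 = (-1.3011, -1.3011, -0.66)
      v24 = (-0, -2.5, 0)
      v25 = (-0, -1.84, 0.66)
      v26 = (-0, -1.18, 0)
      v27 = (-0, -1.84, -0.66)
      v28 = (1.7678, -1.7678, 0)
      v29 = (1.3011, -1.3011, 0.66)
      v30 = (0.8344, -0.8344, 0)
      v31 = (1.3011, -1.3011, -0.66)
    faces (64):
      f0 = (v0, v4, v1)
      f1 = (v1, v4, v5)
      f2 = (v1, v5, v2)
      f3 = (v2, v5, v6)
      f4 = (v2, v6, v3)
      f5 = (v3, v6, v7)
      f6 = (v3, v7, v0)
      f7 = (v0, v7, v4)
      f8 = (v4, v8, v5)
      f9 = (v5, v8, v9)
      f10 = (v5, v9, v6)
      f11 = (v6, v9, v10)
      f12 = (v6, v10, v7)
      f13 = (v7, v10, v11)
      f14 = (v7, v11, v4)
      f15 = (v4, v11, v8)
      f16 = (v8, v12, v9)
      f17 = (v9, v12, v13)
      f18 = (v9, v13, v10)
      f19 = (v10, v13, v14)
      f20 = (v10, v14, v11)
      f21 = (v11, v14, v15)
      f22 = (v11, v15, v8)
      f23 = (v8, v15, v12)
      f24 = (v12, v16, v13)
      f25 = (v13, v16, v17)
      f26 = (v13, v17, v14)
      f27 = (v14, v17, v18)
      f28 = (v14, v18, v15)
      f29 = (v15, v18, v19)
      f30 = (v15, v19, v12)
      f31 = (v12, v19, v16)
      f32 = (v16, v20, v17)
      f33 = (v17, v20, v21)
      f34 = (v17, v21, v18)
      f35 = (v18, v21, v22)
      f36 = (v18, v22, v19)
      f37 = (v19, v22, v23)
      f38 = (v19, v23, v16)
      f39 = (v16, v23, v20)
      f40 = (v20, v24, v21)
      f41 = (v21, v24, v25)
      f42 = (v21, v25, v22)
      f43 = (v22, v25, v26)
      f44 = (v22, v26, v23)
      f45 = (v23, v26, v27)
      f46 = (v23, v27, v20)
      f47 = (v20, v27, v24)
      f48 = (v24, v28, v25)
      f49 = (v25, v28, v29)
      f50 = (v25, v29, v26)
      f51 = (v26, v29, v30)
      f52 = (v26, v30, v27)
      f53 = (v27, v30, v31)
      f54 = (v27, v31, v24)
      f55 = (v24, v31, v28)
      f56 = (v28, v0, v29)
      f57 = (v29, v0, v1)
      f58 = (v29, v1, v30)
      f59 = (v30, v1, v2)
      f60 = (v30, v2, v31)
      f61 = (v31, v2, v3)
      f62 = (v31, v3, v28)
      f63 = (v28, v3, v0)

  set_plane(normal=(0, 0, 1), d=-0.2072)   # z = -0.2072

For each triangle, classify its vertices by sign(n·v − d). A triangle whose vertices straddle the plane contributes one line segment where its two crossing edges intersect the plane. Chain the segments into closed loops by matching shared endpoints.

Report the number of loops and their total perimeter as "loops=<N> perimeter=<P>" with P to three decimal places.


Straddling triangles (32 of 64):
  (v2,v6,v3) [++-] → (1.1501, 0.572449, -0.2072)–(1.3872, 0, -0.2072)  len=0.6196
  (v3,v6,v7) [-+-] → (1.1501, 0.572449, -0.2072)–(0.980916, 0.980916, -0.2072)  len=0.4421
  (v3,v7,v0) [--+] → (2.12362, 0.408467, -0.2072)–(2.2928, 0, -0.2072)  len=0.4421
  (v0,v7,v4) [+-+] → (2.12362, 0.408467, -0.2072)–(1.62128, 1.62128, -0.2072)  len=1.3127
  (v6,v10,v7) [++-] → (0.408467, 1.21802, -0.2072)–(0.980916, 0.980916, -0.2072)  len=0.6196
  (v7,v10,v11) [-+-] → (0.408467, 1.21802, -0.2072)–(0, 1.3872, -0.2072)  len=0.4421
  (v7,v11,v4) [--+] → (1.21282, 1.79047, -0.2072)–(1.62128, 1.62128, -0.2072)  len=0.4421
  (v4,v11,v8) [+-+] → (1.21282, 1.79047, -0.2072)–(0, 2.2928, -0.2072)  len=1.3127
  (v10,v14,v11) [++-] → (-0.572449, 1.1501, -0.2072)–(0, 1.3872, -0.2072)  len=0.6196
  (v11,v14,v15) [-+-] → (-0.572449, 1.1501, -0.2072)–(-0.980916, 0.980916, -0.2072)  len=0.4421
  (v11,v15,v8) [--+] → (-0.408467, 2.12362, -0.2072)–(0, 2.2928, -0.2072)  len=0.4421
  (v8,v15,v12) [+-+] → (-0.408467, 2.12362, -0.2072)–(-1.62128, 1.62128, -0.2072)  len=1.3127
  (v14,v18,v15) [++-] → (-1.21802, 0.408467, -0.2072)–(-0.980916, 0.980916, -0.2072)  len=0.6196
  (v15,v18,v19) [-+-] → (-1.21802, 0.408467, -0.2072)–(-1.3872, 0, -0.2072)  len=0.4421
  (v15,v19,v12) [--+] → (-1.79047, 1.21282, -0.2072)–(-1.62128, 1.62128, -0.2072)  len=0.4421
  (v12,v19,v16) [+-+] → (-1.79047, 1.21282, -0.2072)–(-2.2928, 0, -0.2072)  len=1.3127
  (v18,v22,v19) [++-] → (-1.1501, -0.572449, -0.2072)–(-1.3872, 0, -0.2072)  len=0.6196
  (v19,v22,v23) [-+-] → (-1.1501, -0.572449, -0.2072)–(-0.980916, -0.980916, -0.2072)  len=0.4421
  (v19,v23,v16) [--+] → (-2.12362, -0.408467, -0.2072)–(-2.2928, 0, -0.2072)  len=0.4421
  (v16,v23,v20) [+-+] → (-2.12362, -0.408467, -0.2072)–(-1.62128, -1.62128, -0.2072)  len=1.3127
  (v22,v26,v23) [++-] → (-0.408467, -1.21802, -0.2072)–(-0.980916, -0.980916, -0.2072)  len=0.6196
  (v23,v26,v27) [-+-] → (-0.408467, -1.21802, -0.2072)–(0, -1.3872, -0.2072)  len=0.4421
  (v23,v27,v20) [--+] → (-1.21282, -1.79047, -0.2072)–(-1.62128, -1.62128, -0.2072)  len=0.4421
  (v20,v27,v24) [+-+] → (-1.21282, -1.79047, -0.2072)–(0, -2.2928, -0.2072)  len=1.3127
  (v26,v30,v27) [++-] → (0.572449, -1.1501, -0.2072)–(0, -1.3872, -0.2072)  len=0.6196
  (v27,v30,v31) [-+-] → (0.572449, -1.1501, -0.2072)–(0.980916, -0.980916, -0.2072)  len=0.4421
  (v27,v31,v24) [--+] → (0.408467, -2.12362, -0.2072)–(0, -2.2928, -0.2072)  len=0.4421
  (v24,v31,v28) [+-+] → (0.408467, -2.12362, -0.2072)–(1.62128, -1.62128, -0.2072)  len=1.3127
  (v30,v2,v31) [++-] → (1.21802, -0.408467, -0.2072)–(0.980916, -0.980916, -0.2072)  len=0.6196
  (v31,v2,v3) [-+-] → (1.21802, -0.408467, -0.2072)–(1.3872, 0, -0.2072)  len=0.4421
  (v31,v3,v28) [--+] → (1.79047, -1.21282, -0.2072)–(1.62128, -1.62128, -0.2072)  len=0.4421
  (v28,v3,v0) [+-+] → (1.79047, -1.21282, -0.2072)–(2.2928, 0, -0.2072)  len=1.3127

Chained into 2 loop(s):
  loop 1: 16 segments, perimeter = 8.4938
  loop 2: 16 segments, perimeter = 14.0388
Total perimeter = 22.533

loops=2 perimeter=22.533
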